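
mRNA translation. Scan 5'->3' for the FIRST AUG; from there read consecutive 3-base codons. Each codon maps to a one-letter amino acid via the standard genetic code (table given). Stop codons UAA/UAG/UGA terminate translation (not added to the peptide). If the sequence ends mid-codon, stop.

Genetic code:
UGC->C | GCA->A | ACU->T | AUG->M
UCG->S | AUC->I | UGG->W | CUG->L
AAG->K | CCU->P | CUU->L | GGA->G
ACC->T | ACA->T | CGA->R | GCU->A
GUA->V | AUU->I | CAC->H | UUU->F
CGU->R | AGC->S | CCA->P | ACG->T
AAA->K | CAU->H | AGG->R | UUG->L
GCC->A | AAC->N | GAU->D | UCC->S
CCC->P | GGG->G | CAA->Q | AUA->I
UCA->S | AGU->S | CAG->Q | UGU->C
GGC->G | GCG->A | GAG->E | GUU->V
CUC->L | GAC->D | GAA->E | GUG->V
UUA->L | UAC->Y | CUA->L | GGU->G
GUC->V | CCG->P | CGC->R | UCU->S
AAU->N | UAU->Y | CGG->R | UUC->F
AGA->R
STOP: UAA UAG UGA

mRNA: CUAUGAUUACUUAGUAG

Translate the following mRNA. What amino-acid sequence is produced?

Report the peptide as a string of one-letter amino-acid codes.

start AUG at pos 2
pos 2: AUG -> M; peptide=M
pos 5: AUU -> I; peptide=MI
pos 8: ACU -> T; peptide=MIT
pos 11: UAG -> STOP

Answer: MIT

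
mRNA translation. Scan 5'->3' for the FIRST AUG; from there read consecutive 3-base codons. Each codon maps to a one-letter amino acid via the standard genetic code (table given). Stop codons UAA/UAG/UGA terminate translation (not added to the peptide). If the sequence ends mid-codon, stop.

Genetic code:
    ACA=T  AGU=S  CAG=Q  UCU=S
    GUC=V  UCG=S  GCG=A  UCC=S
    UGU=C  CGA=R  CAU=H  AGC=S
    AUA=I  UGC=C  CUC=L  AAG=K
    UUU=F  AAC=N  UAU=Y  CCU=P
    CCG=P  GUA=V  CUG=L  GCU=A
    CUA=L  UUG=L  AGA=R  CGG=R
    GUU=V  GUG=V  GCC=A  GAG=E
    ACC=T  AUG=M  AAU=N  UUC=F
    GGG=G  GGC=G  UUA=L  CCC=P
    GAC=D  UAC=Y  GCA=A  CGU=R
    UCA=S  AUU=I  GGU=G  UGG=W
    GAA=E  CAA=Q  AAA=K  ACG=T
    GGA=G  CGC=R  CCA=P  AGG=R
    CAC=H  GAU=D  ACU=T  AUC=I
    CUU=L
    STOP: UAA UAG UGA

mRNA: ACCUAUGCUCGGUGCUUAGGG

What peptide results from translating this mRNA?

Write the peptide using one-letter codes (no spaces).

start AUG at pos 4
pos 4: AUG -> M; peptide=M
pos 7: CUC -> L; peptide=ML
pos 10: GGU -> G; peptide=MLG
pos 13: GCU -> A; peptide=MLGA
pos 16: UAG -> STOP

Answer: MLGA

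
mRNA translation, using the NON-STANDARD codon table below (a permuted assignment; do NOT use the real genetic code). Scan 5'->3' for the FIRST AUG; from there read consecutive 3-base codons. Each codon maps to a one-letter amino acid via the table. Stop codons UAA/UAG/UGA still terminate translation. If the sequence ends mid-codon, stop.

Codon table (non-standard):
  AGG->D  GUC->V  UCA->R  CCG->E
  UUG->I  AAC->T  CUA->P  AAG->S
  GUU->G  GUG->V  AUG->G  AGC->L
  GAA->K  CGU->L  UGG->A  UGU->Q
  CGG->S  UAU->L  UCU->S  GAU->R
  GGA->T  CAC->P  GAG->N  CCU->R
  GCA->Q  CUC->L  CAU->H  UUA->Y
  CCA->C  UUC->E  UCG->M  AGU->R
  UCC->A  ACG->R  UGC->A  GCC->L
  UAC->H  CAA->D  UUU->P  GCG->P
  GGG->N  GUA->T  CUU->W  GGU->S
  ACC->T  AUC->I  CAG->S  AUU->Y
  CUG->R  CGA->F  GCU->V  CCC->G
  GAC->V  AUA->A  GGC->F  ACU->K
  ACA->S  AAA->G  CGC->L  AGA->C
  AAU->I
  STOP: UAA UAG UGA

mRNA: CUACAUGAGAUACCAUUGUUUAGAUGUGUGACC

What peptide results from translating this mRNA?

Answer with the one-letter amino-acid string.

start AUG at pos 4
pos 4: AUG -> G; peptide=G
pos 7: AGA -> C; peptide=GC
pos 10: UAC -> H; peptide=GCH
pos 13: CAU -> H; peptide=GCHH
pos 16: UGU -> Q; peptide=GCHHQ
pos 19: UUA -> Y; peptide=GCHHQY
pos 22: GAU -> R; peptide=GCHHQYR
pos 25: GUG -> V; peptide=GCHHQYRV
pos 28: UGA -> STOP

Answer: GCHHQYRV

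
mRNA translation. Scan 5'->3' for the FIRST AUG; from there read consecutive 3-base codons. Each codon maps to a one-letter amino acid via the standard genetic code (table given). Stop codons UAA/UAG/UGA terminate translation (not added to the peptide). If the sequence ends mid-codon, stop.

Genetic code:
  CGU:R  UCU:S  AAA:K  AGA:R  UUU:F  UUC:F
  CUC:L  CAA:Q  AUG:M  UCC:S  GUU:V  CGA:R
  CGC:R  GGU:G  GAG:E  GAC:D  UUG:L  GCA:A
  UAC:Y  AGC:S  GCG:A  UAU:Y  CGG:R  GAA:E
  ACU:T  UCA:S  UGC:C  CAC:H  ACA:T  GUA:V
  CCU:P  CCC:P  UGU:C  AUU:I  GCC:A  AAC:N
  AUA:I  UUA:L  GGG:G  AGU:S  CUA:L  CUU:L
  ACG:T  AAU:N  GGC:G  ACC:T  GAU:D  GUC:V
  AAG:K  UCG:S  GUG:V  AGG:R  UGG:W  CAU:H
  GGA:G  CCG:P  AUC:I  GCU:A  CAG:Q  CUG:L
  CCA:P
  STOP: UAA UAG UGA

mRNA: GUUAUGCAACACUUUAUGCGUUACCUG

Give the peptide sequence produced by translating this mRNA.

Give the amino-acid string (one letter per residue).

start AUG at pos 3
pos 3: AUG -> M; peptide=M
pos 6: CAA -> Q; peptide=MQ
pos 9: CAC -> H; peptide=MQH
pos 12: UUU -> F; peptide=MQHF
pos 15: AUG -> M; peptide=MQHFM
pos 18: CGU -> R; peptide=MQHFMR
pos 21: UAC -> Y; peptide=MQHFMRY
pos 24: CUG -> L; peptide=MQHFMRYL
pos 27: only 0 nt remain (<3), stop (end of mRNA)

Answer: MQHFMRYL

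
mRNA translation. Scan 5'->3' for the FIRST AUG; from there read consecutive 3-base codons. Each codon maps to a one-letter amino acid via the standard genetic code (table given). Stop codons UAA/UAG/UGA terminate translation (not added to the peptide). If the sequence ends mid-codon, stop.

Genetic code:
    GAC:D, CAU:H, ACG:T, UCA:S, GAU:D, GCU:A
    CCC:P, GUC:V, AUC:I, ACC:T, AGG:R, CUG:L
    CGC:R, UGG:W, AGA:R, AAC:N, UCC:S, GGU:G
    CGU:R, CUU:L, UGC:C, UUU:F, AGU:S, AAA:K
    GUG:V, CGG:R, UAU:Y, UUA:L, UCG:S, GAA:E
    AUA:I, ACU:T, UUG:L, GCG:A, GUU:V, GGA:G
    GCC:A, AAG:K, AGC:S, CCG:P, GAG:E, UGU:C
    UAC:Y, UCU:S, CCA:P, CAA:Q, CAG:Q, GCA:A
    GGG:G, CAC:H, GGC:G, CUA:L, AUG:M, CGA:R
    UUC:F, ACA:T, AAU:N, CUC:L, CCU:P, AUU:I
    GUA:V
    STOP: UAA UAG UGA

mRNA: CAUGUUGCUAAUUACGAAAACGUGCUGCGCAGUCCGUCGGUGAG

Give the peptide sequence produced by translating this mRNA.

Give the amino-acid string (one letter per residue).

start AUG at pos 1
pos 1: AUG -> M; peptide=M
pos 4: UUG -> L; peptide=ML
pos 7: CUA -> L; peptide=MLL
pos 10: AUU -> I; peptide=MLLI
pos 13: ACG -> T; peptide=MLLIT
pos 16: AAA -> K; peptide=MLLITK
pos 19: ACG -> T; peptide=MLLITKT
pos 22: UGC -> C; peptide=MLLITKTC
pos 25: UGC -> C; peptide=MLLITKTCC
pos 28: GCA -> A; peptide=MLLITKTCCA
pos 31: GUC -> V; peptide=MLLITKTCCAV
pos 34: CGU -> R; peptide=MLLITKTCCAVR
pos 37: CGG -> R; peptide=MLLITKTCCAVRR
pos 40: UGA -> STOP

Answer: MLLITKTCCAVRR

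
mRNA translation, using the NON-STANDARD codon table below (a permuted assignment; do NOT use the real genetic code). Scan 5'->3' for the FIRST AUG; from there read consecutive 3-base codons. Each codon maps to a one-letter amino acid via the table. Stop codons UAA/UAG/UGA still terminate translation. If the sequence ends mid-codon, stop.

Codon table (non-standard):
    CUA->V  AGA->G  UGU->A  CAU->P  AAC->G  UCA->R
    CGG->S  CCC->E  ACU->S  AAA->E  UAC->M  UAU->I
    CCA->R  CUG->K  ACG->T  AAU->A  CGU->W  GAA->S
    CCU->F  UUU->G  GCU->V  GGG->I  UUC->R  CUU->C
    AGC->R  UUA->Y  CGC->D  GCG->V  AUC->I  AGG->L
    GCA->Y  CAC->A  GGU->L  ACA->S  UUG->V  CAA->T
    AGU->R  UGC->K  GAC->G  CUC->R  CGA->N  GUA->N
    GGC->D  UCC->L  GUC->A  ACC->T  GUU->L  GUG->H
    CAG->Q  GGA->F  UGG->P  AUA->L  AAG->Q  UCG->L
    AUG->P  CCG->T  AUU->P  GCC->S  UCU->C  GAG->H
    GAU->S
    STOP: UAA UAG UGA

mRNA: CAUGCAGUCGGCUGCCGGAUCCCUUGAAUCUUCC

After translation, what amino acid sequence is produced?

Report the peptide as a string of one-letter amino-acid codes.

Answer: PQLVSFLCSCL

Derivation:
start AUG at pos 1
pos 1: AUG -> P; peptide=P
pos 4: CAG -> Q; peptide=PQ
pos 7: UCG -> L; peptide=PQL
pos 10: GCU -> V; peptide=PQLV
pos 13: GCC -> S; peptide=PQLVS
pos 16: GGA -> F; peptide=PQLVSF
pos 19: UCC -> L; peptide=PQLVSFL
pos 22: CUU -> C; peptide=PQLVSFLC
pos 25: GAA -> S; peptide=PQLVSFLCS
pos 28: UCU -> C; peptide=PQLVSFLCSC
pos 31: UCC -> L; peptide=PQLVSFLCSCL
pos 34: only 0 nt remain (<3), stop (end of mRNA)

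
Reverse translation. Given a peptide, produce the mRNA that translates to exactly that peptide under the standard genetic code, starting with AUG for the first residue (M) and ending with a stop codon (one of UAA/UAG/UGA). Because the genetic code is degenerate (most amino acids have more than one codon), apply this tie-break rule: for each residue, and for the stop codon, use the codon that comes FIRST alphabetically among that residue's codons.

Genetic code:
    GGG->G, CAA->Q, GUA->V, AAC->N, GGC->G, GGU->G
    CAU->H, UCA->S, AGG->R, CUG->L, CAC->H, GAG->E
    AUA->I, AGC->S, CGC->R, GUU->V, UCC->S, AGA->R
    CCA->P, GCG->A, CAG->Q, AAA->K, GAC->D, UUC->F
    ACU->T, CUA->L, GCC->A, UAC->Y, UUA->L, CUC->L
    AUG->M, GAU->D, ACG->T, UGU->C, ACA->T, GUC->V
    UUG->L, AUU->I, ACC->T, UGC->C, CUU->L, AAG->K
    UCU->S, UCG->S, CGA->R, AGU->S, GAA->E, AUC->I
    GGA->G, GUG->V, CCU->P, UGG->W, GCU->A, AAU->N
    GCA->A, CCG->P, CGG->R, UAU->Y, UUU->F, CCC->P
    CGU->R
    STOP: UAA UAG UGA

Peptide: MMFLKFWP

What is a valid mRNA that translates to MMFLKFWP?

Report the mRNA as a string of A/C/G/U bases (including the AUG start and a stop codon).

Answer: mRNA: AUGAUGUUCCUAAAAUUCUGGCCAUAA

Derivation:
residue 1: M -> AUG (start codon)
residue 2: M -> AUG (only codon)
residue 3: F codons sorted = UUC,UUU -> pick first = UUC
residue 4: L codons sorted = CUA,CUC,CUG,CUU,UUA,UUG -> pick first = CUA
residue 5: K codons sorted = AAA,AAG -> pick first = AAA
residue 6: F codons sorted = UUC,UUU -> pick first = UUC
residue 7: W -> UGG (only codon)
residue 8: P codons sorted = CCA,CCC,CCG,CCU -> pick first = CCA
terminator: stop codons sorted = UAA,UAG,UGA -> pick first = UAA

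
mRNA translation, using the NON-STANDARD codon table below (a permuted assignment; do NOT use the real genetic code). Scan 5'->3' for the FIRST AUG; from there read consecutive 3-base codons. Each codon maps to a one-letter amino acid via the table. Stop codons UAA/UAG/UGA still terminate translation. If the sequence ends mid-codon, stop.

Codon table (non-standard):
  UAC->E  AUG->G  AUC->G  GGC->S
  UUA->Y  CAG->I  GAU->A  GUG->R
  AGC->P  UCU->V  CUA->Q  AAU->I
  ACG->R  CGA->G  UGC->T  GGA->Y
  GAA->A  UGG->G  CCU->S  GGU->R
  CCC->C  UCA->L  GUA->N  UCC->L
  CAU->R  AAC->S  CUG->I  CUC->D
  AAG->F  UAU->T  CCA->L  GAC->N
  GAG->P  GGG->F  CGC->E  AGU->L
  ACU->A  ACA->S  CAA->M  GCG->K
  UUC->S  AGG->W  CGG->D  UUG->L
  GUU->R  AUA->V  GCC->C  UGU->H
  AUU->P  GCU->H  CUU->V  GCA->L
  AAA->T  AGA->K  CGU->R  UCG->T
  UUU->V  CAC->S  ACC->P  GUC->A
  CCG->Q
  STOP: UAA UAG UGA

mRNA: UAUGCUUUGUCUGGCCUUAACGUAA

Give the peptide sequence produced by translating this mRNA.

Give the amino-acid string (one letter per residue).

start AUG at pos 1
pos 1: AUG -> G; peptide=G
pos 4: CUU -> V; peptide=GV
pos 7: UGU -> H; peptide=GVH
pos 10: CUG -> I; peptide=GVHI
pos 13: GCC -> C; peptide=GVHIC
pos 16: UUA -> Y; peptide=GVHICY
pos 19: ACG -> R; peptide=GVHICYR
pos 22: UAA -> STOP

Answer: GVHICYR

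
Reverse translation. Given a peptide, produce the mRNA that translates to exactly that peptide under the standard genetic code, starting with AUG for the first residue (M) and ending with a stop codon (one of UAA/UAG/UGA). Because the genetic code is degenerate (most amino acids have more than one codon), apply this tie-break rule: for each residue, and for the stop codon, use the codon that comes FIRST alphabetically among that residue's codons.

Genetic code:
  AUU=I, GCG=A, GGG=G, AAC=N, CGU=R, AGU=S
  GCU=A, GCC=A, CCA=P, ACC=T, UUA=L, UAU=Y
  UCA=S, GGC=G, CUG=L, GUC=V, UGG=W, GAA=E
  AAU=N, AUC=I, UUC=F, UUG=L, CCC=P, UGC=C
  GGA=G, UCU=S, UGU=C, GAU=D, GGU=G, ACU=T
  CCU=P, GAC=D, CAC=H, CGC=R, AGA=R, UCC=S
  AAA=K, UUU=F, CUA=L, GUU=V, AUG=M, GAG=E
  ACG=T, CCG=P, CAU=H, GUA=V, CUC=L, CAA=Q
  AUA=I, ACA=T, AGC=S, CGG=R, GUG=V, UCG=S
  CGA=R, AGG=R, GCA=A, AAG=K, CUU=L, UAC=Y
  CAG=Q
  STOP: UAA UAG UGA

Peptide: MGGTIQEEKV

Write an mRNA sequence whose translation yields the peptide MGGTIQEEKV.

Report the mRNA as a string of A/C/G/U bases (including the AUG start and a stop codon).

Answer: mRNA: AUGGGAGGAACAAUACAAGAAGAAAAAGUAUAA

Derivation:
residue 1: M -> AUG (start codon)
residue 2: G codons sorted = GGA,GGC,GGG,GGU -> pick first = GGA
residue 3: G codons sorted = GGA,GGC,GGG,GGU -> pick first = GGA
residue 4: T codons sorted = ACA,ACC,ACG,ACU -> pick first = ACA
residue 5: I codons sorted = AUA,AUC,AUU -> pick first = AUA
residue 6: Q codons sorted = CAA,CAG -> pick first = CAA
residue 7: E codons sorted = GAA,GAG -> pick first = GAA
residue 8: E codons sorted = GAA,GAG -> pick first = GAA
residue 9: K codons sorted = AAA,AAG -> pick first = AAA
residue 10: V codons sorted = GUA,GUC,GUG,GUU -> pick first = GUA
terminator: stop codons sorted = UAA,UAG,UGA -> pick first = UAA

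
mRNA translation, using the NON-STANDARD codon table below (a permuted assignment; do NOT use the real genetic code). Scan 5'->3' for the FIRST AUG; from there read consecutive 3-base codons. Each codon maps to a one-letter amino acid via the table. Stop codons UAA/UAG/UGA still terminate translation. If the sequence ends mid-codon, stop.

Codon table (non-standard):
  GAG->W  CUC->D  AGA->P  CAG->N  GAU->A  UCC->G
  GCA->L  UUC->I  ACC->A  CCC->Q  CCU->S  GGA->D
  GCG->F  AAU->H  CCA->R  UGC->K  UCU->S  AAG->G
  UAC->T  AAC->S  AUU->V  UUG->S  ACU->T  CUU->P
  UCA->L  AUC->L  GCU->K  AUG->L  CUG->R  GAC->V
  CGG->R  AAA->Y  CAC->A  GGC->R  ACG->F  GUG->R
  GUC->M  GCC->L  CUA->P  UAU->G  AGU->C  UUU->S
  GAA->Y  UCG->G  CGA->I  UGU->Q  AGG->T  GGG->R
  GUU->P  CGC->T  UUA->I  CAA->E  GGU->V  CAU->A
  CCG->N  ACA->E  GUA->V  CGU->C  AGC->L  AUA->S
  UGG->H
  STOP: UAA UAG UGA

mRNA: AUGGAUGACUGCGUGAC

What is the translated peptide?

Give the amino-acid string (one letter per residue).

start AUG at pos 0
pos 0: AUG -> L; peptide=L
pos 3: GAU -> A; peptide=LA
pos 6: GAC -> V; peptide=LAV
pos 9: UGC -> K; peptide=LAVK
pos 12: GUG -> R; peptide=LAVKR
pos 15: only 2 nt remain (<3), stop (end of mRNA)

Answer: LAVKR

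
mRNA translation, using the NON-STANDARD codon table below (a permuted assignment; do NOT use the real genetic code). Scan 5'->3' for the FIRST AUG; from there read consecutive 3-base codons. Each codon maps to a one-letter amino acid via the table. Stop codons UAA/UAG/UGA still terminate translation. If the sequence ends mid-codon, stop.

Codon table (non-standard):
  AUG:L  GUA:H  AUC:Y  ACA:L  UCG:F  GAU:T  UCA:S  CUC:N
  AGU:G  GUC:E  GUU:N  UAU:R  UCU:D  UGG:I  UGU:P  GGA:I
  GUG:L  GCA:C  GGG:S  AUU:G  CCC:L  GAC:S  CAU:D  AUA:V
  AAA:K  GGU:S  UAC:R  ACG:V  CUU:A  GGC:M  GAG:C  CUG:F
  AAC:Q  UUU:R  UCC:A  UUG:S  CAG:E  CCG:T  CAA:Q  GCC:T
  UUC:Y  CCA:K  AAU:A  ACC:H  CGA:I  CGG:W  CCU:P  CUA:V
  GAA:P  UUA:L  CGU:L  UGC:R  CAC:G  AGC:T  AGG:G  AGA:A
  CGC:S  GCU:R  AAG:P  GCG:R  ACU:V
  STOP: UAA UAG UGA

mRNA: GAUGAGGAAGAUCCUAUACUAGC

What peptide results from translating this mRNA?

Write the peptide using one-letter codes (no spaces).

Answer: LGPYVR

Derivation:
start AUG at pos 1
pos 1: AUG -> L; peptide=L
pos 4: AGG -> G; peptide=LG
pos 7: AAG -> P; peptide=LGP
pos 10: AUC -> Y; peptide=LGPY
pos 13: CUA -> V; peptide=LGPYV
pos 16: UAC -> R; peptide=LGPYVR
pos 19: UAG -> STOP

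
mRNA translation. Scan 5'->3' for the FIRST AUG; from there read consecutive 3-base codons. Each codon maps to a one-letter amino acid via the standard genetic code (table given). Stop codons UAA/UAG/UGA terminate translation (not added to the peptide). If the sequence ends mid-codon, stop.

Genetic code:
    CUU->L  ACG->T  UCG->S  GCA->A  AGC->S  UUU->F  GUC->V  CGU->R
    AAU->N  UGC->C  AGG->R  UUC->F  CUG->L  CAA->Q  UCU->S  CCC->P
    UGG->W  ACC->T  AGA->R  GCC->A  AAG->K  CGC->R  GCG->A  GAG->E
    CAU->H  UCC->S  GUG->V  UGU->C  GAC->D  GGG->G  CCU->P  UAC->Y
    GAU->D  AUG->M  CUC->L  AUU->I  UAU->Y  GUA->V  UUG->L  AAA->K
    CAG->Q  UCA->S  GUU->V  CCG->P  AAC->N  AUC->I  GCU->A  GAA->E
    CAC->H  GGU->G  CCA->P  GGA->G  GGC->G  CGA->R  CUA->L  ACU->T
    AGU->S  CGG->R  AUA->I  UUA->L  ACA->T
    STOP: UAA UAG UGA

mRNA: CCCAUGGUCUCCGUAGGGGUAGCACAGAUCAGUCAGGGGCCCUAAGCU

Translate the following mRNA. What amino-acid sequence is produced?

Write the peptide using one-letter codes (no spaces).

start AUG at pos 3
pos 3: AUG -> M; peptide=M
pos 6: GUC -> V; peptide=MV
pos 9: UCC -> S; peptide=MVS
pos 12: GUA -> V; peptide=MVSV
pos 15: GGG -> G; peptide=MVSVG
pos 18: GUA -> V; peptide=MVSVGV
pos 21: GCA -> A; peptide=MVSVGVA
pos 24: CAG -> Q; peptide=MVSVGVAQ
pos 27: AUC -> I; peptide=MVSVGVAQI
pos 30: AGU -> S; peptide=MVSVGVAQIS
pos 33: CAG -> Q; peptide=MVSVGVAQISQ
pos 36: GGG -> G; peptide=MVSVGVAQISQG
pos 39: CCC -> P; peptide=MVSVGVAQISQGP
pos 42: UAA -> STOP

Answer: MVSVGVAQISQGP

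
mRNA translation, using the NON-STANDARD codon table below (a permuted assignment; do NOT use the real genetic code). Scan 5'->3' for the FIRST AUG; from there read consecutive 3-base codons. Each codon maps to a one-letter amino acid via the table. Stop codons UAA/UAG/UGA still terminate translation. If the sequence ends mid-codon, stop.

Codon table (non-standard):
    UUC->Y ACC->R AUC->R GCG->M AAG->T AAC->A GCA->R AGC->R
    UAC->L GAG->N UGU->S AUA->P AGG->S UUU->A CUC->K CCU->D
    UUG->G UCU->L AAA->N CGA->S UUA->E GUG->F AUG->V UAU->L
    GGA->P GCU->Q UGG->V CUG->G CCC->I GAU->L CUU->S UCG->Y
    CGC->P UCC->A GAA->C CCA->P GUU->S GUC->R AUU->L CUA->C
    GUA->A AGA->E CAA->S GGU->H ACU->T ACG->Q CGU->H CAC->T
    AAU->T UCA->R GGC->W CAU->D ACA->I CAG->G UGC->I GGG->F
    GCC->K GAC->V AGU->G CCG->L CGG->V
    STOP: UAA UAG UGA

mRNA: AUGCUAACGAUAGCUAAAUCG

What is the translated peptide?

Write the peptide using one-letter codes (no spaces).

Answer: VCQPQNY

Derivation:
start AUG at pos 0
pos 0: AUG -> V; peptide=V
pos 3: CUA -> C; peptide=VC
pos 6: ACG -> Q; peptide=VCQ
pos 9: AUA -> P; peptide=VCQP
pos 12: GCU -> Q; peptide=VCQPQ
pos 15: AAA -> N; peptide=VCQPQN
pos 18: UCG -> Y; peptide=VCQPQNY
pos 21: only 0 nt remain (<3), stop (end of mRNA)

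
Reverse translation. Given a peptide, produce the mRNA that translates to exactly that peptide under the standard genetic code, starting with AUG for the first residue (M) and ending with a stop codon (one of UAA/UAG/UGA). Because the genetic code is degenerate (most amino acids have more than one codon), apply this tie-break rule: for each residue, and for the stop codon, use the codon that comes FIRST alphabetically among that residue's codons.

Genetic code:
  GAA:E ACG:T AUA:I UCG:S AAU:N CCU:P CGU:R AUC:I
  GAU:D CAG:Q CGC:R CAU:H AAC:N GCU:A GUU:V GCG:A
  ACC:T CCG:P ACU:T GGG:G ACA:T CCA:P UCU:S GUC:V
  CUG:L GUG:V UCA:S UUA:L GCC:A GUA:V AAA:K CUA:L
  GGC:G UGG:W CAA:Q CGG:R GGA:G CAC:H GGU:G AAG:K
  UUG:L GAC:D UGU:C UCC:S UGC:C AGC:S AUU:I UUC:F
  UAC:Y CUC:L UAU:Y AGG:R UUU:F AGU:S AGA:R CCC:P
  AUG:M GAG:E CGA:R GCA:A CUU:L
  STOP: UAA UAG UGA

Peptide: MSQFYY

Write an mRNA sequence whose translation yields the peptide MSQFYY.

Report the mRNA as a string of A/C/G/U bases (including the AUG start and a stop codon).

Answer: mRNA: AUGAGCCAAUUCUACUACUAA

Derivation:
residue 1: M -> AUG (start codon)
residue 2: S codons sorted = AGC,AGU,UCA,UCC,UCG,UCU -> pick first = AGC
residue 3: Q codons sorted = CAA,CAG -> pick first = CAA
residue 4: F codons sorted = UUC,UUU -> pick first = UUC
residue 5: Y codons sorted = UAC,UAU -> pick first = UAC
residue 6: Y codons sorted = UAC,UAU -> pick first = UAC
terminator: stop codons sorted = UAA,UAG,UGA -> pick first = UAA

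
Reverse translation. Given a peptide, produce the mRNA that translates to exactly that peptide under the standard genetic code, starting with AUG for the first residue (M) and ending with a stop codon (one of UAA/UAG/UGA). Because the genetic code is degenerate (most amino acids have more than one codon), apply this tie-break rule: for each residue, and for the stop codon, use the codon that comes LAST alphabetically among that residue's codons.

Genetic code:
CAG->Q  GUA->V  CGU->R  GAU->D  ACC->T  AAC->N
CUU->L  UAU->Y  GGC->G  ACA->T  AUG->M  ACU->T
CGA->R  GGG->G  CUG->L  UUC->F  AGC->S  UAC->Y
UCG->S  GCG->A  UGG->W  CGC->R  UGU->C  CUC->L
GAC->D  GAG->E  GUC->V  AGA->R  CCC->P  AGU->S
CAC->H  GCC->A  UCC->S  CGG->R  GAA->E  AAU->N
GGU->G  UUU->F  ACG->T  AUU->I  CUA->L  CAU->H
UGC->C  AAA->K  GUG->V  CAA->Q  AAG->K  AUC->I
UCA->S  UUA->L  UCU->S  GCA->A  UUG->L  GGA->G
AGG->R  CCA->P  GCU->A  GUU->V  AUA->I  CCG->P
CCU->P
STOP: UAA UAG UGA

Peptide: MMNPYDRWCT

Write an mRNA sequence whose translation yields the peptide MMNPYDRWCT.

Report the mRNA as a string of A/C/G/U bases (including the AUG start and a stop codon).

residue 1: M -> AUG (start codon)
residue 2: M -> AUG (only codon)
residue 3: N codons sorted = AAC,AAU -> pick last = AAU
residue 4: P codons sorted = CCA,CCC,CCG,CCU -> pick last = CCU
residue 5: Y codons sorted = UAC,UAU -> pick last = UAU
residue 6: D codons sorted = GAC,GAU -> pick last = GAU
residue 7: R codons sorted = AGA,AGG,CGA,CGC,CGG,CGU -> pick last = CGU
residue 8: W -> UGG (only codon)
residue 9: C codons sorted = UGC,UGU -> pick last = UGU
residue 10: T codons sorted = ACA,ACC,ACG,ACU -> pick last = ACU
terminator: stop codons sorted = UAA,UAG,UGA -> pick last = UGA

Answer: mRNA: AUGAUGAAUCCUUAUGAUCGUUGGUGUACUUGA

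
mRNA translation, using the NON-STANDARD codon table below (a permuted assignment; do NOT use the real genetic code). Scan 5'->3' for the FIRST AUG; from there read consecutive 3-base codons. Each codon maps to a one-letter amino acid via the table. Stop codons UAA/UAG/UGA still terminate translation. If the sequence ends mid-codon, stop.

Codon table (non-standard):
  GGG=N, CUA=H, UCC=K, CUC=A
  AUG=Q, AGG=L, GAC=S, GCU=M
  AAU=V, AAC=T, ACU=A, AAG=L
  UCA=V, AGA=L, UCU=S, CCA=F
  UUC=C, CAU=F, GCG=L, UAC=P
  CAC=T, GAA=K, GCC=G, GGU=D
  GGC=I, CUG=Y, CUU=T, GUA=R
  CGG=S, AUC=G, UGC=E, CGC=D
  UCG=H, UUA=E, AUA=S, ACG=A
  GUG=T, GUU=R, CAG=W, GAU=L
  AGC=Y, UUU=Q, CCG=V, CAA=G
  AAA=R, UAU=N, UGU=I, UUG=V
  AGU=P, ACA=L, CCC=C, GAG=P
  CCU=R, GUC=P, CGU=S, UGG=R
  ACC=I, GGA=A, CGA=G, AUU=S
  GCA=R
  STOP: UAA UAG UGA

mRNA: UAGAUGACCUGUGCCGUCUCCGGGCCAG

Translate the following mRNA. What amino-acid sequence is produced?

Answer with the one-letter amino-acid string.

Answer: QIIGPKNF

Derivation:
start AUG at pos 3
pos 3: AUG -> Q; peptide=Q
pos 6: ACC -> I; peptide=QI
pos 9: UGU -> I; peptide=QII
pos 12: GCC -> G; peptide=QIIG
pos 15: GUC -> P; peptide=QIIGP
pos 18: UCC -> K; peptide=QIIGPK
pos 21: GGG -> N; peptide=QIIGPKN
pos 24: CCA -> F; peptide=QIIGPKNF
pos 27: only 1 nt remain (<3), stop (end of mRNA)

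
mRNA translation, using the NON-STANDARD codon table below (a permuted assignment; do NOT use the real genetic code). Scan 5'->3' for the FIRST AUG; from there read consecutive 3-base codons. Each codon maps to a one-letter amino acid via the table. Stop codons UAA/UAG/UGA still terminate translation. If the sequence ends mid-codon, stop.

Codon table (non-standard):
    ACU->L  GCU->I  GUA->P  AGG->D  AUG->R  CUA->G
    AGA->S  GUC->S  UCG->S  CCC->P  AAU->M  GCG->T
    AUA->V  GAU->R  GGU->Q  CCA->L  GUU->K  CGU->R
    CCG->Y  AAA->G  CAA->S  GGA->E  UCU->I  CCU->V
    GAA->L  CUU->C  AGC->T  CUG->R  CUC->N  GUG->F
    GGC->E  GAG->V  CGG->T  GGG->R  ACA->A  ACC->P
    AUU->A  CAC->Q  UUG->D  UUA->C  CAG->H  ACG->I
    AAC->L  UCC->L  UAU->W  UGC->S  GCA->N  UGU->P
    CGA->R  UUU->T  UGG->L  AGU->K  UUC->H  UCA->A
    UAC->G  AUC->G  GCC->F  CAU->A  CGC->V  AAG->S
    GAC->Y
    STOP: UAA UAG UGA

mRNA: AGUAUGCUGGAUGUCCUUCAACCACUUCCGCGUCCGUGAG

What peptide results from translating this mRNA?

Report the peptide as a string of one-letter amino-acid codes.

start AUG at pos 3
pos 3: AUG -> R; peptide=R
pos 6: CUG -> R; peptide=RR
pos 9: GAU -> R; peptide=RRR
pos 12: GUC -> S; peptide=RRRS
pos 15: CUU -> C; peptide=RRRSC
pos 18: CAA -> S; peptide=RRRSCS
pos 21: CCA -> L; peptide=RRRSCSL
pos 24: CUU -> C; peptide=RRRSCSLC
pos 27: CCG -> Y; peptide=RRRSCSLCY
pos 30: CGU -> R; peptide=RRRSCSLCYR
pos 33: CCG -> Y; peptide=RRRSCSLCYRY
pos 36: UGA -> STOP

Answer: RRRSCSLCYRY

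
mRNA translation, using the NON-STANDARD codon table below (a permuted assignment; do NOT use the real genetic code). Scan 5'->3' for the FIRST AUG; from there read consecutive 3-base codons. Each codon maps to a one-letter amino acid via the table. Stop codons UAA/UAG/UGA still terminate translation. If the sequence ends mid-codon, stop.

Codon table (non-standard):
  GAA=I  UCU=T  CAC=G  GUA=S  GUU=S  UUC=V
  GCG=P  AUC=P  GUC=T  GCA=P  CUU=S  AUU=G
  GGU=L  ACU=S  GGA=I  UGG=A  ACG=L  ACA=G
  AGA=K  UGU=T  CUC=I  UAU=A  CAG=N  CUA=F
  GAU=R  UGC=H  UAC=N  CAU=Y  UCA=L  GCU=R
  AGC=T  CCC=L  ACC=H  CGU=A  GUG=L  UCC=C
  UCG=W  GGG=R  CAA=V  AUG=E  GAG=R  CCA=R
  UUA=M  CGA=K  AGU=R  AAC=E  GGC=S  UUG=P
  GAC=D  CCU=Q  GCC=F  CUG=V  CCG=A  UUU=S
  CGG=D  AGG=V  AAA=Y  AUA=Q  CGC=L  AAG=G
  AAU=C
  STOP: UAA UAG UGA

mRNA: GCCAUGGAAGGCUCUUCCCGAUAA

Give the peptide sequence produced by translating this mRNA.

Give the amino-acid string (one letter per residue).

Answer: EISTCK

Derivation:
start AUG at pos 3
pos 3: AUG -> E; peptide=E
pos 6: GAA -> I; peptide=EI
pos 9: GGC -> S; peptide=EIS
pos 12: UCU -> T; peptide=EIST
pos 15: UCC -> C; peptide=EISTC
pos 18: CGA -> K; peptide=EISTCK
pos 21: UAA -> STOP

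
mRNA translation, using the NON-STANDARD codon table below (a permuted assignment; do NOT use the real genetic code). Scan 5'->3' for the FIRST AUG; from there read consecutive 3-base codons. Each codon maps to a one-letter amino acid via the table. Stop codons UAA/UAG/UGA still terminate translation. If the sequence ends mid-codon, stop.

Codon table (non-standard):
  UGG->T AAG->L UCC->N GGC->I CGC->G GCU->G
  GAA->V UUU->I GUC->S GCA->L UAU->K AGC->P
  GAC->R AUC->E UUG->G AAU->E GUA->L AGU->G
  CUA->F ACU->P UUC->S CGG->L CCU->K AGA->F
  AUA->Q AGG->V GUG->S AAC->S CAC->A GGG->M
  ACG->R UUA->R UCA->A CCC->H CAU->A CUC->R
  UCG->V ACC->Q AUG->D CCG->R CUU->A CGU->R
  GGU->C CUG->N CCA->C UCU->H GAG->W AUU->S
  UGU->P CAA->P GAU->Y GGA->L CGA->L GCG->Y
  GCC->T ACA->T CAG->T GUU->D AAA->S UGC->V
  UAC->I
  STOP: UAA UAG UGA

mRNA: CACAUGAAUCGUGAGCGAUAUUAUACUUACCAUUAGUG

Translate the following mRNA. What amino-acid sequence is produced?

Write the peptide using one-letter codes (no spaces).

start AUG at pos 3
pos 3: AUG -> D; peptide=D
pos 6: AAU -> E; peptide=DE
pos 9: CGU -> R; peptide=DER
pos 12: GAG -> W; peptide=DERW
pos 15: CGA -> L; peptide=DERWL
pos 18: UAU -> K; peptide=DERWLK
pos 21: UAU -> K; peptide=DERWLKK
pos 24: ACU -> P; peptide=DERWLKKP
pos 27: UAC -> I; peptide=DERWLKKPI
pos 30: CAU -> A; peptide=DERWLKKPIA
pos 33: UAG -> STOP

Answer: DERWLKKPIA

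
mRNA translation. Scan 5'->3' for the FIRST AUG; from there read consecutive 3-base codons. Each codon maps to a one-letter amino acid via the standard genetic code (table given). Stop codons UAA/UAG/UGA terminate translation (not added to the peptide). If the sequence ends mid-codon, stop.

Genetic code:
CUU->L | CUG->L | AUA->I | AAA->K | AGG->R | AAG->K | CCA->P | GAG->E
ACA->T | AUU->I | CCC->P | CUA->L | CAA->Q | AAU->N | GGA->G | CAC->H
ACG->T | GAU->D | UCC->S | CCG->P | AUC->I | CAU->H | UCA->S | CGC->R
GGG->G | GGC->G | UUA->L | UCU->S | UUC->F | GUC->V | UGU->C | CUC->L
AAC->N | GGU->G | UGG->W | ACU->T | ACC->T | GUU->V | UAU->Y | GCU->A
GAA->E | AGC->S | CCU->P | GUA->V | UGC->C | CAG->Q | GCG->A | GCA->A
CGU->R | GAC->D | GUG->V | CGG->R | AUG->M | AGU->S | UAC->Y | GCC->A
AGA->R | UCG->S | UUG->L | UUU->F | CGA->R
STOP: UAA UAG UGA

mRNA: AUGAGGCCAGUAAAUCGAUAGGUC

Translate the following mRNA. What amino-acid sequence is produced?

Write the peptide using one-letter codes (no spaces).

start AUG at pos 0
pos 0: AUG -> M; peptide=M
pos 3: AGG -> R; peptide=MR
pos 6: CCA -> P; peptide=MRP
pos 9: GUA -> V; peptide=MRPV
pos 12: AAU -> N; peptide=MRPVN
pos 15: CGA -> R; peptide=MRPVNR
pos 18: UAG -> STOP

Answer: MRPVNR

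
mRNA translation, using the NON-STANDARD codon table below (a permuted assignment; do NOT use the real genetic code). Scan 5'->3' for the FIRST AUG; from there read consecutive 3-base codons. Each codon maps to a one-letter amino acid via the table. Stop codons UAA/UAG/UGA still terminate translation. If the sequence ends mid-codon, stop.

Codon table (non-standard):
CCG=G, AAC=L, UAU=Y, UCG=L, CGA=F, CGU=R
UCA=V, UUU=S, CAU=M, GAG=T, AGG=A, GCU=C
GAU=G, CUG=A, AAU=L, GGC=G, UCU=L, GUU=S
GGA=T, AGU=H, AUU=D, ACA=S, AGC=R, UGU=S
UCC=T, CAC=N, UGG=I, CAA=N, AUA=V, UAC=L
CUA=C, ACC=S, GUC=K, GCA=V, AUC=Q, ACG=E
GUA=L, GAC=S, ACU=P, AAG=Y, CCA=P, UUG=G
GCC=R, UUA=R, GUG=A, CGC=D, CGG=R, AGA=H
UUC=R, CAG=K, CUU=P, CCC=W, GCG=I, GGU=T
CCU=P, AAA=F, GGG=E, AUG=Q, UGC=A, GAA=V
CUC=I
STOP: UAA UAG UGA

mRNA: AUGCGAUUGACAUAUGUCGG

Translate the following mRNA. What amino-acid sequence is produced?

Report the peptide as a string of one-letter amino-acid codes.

start AUG at pos 0
pos 0: AUG -> Q; peptide=Q
pos 3: CGA -> F; peptide=QF
pos 6: UUG -> G; peptide=QFG
pos 9: ACA -> S; peptide=QFGS
pos 12: UAU -> Y; peptide=QFGSY
pos 15: GUC -> K; peptide=QFGSYK
pos 18: only 2 nt remain (<3), stop (end of mRNA)

Answer: QFGSYK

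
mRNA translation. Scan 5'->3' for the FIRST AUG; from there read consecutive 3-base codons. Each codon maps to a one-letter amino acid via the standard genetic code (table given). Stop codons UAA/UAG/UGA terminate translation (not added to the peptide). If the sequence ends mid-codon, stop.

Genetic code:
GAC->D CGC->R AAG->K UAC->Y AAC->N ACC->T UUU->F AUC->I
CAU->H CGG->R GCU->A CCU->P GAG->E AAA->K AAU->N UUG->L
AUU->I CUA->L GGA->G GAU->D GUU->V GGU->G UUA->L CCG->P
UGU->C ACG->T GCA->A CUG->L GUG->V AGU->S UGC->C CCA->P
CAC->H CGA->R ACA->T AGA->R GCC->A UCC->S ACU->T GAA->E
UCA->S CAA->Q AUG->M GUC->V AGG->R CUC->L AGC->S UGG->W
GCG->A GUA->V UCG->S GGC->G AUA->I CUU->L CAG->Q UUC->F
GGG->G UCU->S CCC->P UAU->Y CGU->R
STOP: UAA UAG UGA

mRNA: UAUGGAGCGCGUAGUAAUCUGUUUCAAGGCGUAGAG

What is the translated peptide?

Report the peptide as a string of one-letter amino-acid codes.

Answer: MERVVICFKA

Derivation:
start AUG at pos 1
pos 1: AUG -> M; peptide=M
pos 4: GAG -> E; peptide=ME
pos 7: CGC -> R; peptide=MER
pos 10: GUA -> V; peptide=MERV
pos 13: GUA -> V; peptide=MERVV
pos 16: AUC -> I; peptide=MERVVI
pos 19: UGU -> C; peptide=MERVVIC
pos 22: UUC -> F; peptide=MERVVICF
pos 25: AAG -> K; peptide=MERVVICFK
pos 28: GCG -> A; peptide=MERVVICFKA
pos 31: UAG -> STOP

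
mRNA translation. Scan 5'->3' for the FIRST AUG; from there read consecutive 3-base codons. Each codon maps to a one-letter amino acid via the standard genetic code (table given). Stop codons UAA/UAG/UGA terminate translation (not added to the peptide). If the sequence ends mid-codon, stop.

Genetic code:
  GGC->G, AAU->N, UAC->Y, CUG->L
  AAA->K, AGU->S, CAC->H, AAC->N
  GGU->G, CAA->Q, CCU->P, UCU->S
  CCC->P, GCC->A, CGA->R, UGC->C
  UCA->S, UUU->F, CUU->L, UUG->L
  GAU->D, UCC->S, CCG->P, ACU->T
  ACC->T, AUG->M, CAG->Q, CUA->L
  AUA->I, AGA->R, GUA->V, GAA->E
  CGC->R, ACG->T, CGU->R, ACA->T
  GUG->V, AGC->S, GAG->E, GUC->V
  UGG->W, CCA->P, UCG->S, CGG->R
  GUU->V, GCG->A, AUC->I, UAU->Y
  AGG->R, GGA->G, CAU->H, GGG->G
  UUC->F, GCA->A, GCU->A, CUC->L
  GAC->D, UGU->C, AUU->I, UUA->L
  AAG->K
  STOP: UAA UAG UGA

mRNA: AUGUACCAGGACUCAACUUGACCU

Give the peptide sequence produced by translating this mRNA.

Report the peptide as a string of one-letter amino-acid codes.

start AUG at pos 0
pos 0: AUG -> M; peptide=M
pos 3: UAC -> Y; peptide=MY
pos 6: CAG -> Q; peptide=MYQ
pos 9: GAC -> D; peptide=MYQD
pos 12: UCA -> S; peptide=MYQDS
pos 15: ACU -> T; peptide=MYQDST
pos 18: UGA -> STOP

Answer: MYQDST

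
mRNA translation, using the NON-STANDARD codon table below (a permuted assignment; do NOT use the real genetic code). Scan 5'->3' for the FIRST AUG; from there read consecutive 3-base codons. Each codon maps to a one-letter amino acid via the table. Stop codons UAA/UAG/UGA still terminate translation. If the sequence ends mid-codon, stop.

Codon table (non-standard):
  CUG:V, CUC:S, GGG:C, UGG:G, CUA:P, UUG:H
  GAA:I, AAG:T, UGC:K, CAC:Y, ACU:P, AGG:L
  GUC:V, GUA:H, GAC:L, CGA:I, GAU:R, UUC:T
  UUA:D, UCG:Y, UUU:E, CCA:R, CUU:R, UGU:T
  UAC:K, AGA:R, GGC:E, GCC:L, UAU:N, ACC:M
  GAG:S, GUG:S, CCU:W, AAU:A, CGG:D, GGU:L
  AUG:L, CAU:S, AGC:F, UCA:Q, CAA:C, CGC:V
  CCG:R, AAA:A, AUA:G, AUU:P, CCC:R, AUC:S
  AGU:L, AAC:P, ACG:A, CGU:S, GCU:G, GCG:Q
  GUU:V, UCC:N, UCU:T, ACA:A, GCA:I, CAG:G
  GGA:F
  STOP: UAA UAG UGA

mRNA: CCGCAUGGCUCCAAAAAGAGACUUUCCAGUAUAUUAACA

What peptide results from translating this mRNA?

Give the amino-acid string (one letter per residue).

Answer: LGRARLERHN

Derivation:
start AUG at pos 4
pos 4: AUG -> L; peptide=L
pos 7: GCU -> G; peptide=LG
pos 10: CCA -> R; peptide=LGR
pos 13: AAA -> A; peptide=LGRA
pos 16: AGA -> R; peptide=LGRAR
pos 19: GAC -> L; peptide=LGRARL
pos 22: UUU -> E; peptide=LGRARLE
pos 25: CCA -> R; peptide=LGRARLER
pos 28: GUA -> H; peptide=LGRARLERH
pos 31: UAU -> N; peptide=LGRARLERHN
pos 34: UAA -> STOP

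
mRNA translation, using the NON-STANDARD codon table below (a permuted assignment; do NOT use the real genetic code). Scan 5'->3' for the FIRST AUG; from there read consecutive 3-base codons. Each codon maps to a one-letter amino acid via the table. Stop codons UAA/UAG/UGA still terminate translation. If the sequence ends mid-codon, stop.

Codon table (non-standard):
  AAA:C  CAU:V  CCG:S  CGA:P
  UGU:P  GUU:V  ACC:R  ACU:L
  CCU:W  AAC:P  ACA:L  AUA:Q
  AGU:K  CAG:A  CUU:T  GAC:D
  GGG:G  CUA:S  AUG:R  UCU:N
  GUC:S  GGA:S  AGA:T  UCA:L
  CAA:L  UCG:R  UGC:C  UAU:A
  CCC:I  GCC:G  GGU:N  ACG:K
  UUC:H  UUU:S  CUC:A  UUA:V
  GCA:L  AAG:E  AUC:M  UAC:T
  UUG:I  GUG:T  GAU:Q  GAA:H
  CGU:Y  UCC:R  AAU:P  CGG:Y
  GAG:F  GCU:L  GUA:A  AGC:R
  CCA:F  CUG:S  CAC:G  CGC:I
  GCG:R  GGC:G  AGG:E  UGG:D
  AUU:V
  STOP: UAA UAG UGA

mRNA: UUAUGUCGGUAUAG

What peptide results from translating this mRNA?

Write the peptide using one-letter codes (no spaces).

start AUG at pos 2
pos 2: AUG -> R; peptide=R
pos 5: UCG -> R; peptide=RR
pos 8: GUA -> A; peptide=RRA
pos 11: UAG -> STOP

Answer: RRA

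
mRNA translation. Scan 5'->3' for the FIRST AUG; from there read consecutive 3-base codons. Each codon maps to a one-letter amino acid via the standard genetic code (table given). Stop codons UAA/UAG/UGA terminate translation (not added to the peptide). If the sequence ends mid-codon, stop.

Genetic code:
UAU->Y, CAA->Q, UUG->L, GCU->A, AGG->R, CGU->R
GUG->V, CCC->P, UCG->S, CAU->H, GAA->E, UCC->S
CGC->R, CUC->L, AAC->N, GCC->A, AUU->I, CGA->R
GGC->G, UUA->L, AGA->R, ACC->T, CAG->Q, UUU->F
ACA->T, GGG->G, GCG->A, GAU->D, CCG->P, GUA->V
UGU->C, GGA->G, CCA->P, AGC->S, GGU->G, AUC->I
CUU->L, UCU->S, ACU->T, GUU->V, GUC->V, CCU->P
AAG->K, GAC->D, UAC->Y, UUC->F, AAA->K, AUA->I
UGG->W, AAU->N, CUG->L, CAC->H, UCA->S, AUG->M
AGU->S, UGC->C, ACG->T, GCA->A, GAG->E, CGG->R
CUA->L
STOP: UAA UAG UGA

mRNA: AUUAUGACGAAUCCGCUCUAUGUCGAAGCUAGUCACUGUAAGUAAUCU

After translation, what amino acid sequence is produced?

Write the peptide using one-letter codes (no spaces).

start AUG at pos 3
pos 3: AUG -> M; peptide=M
pos 6: ACG -> T; peptide=MT
pos 9: AAU -> N; peptide=MTN
pos 12: CCG -> P; peptide=MTNP
pos 15: CUC -> L; peptide=MTNPL
pos 18: UAU -> Y; peptide=MTNPLY
pos 21: GUC -> V; peptide=MTNPLYV
pos 24: GAA -> E; peptide=MTNPLYVE
pos 27: GCU -> A; peptide=MTNPLYVEA
pos 30: AGU -> S; peptide=MTNPLYVEAS
pos 33: CAC -> H; peptide=MTNPLYVEASH
pos 36: UGU -> C; peptide=MTNPLYVEASHC
pos 39: AAG -> K; peptide=MTNPLYVEASHCK
pos 42: UAA -> STOP

Answer: MTNPLYVEASHCK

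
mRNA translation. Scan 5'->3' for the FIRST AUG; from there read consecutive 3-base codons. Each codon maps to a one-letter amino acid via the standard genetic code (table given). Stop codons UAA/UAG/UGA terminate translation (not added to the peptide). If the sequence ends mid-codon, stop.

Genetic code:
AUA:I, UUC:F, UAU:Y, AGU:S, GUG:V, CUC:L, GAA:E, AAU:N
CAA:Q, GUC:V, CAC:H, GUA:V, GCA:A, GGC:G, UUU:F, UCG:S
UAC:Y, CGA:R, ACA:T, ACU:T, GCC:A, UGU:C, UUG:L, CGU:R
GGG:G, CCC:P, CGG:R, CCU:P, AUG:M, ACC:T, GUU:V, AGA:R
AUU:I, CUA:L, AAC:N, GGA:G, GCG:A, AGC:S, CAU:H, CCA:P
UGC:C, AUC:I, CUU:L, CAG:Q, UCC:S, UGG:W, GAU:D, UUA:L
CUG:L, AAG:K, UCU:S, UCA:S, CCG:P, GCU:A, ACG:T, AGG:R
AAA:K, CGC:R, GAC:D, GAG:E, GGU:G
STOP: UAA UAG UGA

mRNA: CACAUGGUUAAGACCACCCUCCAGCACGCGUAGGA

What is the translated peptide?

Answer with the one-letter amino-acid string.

start AUG at pos 3
pos 3: AUG -> M; peptide=M
pos 6: GUU -> V; peptide=MV
pos 9: AAG -> K; peptide=MVK
pos 12: ACC -> T; peptide=MVKT
pos 15: ACC -> T; peptide=MVKTT
pos 18: CUC -> L; peptide=MVKTTL
pos 21: CAG -> Q; peptide=MVKTTLQ
pos 24: CAC -> H; peptide=MVKTTLQH
pos 27: GCG -> A; peptide=MVKTTLQHA
pos 30: UAG -> STOP

Answer: MVKTTLQHA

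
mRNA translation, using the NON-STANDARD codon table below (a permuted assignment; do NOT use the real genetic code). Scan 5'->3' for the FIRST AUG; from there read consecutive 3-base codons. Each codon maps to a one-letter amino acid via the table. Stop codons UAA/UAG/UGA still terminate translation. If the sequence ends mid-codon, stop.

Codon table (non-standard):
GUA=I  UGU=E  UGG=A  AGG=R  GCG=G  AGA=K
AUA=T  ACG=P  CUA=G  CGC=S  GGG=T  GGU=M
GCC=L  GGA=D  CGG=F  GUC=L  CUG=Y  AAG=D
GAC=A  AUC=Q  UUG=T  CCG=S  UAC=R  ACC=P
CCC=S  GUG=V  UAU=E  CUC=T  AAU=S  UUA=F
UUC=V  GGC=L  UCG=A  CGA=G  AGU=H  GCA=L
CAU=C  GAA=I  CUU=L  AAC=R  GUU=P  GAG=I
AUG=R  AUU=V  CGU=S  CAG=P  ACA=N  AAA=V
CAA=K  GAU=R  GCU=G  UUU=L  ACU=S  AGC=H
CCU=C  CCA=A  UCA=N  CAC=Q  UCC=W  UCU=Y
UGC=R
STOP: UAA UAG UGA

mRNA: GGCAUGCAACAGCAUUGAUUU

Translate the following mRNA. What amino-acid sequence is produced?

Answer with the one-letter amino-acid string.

start AUG at pos 3
pos 3: AUG -> R; peptide=R
pos 6: CAA -> K; peptide=RK
pos 9: CAG -> P; peptide=RKP
pos 12: CAU -> C; peptide=RKPC
pos 15: UGA -> STOP

Answer: RKPC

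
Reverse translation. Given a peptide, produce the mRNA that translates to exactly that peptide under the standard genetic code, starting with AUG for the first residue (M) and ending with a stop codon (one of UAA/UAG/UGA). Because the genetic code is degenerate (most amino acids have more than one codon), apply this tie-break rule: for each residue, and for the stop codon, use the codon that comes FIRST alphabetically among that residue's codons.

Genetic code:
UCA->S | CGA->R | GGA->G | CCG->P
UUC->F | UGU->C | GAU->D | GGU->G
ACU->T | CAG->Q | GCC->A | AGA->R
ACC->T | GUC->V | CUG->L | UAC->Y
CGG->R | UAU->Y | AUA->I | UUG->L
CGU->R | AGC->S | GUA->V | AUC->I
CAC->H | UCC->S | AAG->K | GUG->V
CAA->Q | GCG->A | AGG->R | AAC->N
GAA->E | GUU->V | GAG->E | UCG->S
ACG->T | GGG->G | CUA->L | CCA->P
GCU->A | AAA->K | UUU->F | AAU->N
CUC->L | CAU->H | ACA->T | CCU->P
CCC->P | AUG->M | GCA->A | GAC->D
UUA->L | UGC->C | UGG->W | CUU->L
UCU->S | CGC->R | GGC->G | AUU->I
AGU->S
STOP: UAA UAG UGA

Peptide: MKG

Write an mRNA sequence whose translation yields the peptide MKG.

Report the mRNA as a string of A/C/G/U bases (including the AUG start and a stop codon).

residue 1: M -> AUG (start codon)
residue 2: K codons sorted = AAA,AAG -> pick first = AAA
residue 3: G codons sorted = GGA,GGC,GGG,GGU -> pick first = GGA
terminator: stop codons sorted = UAA,UAG,UGA -> pick first = UAA

Answer: mRNA: AUGAAAGGAUAA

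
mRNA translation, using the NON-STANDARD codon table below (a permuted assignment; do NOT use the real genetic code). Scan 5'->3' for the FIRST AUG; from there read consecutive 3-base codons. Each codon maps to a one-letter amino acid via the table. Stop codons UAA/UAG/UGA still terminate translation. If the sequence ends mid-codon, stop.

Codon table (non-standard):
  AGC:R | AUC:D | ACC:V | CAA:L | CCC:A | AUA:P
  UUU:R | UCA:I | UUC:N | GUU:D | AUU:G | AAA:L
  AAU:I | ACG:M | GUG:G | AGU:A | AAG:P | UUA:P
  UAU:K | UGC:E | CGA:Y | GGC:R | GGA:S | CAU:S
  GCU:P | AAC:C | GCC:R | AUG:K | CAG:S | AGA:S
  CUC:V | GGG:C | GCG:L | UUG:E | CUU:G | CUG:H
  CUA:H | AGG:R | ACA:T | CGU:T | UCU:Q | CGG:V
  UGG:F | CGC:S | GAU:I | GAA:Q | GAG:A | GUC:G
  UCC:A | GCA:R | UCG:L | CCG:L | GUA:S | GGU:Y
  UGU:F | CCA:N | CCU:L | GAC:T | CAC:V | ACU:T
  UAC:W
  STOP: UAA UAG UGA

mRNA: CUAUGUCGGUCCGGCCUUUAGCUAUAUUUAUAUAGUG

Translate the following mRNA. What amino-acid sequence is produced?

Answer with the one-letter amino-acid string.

Answer: KLGVLPPPRP

Derivation:
start AUG at pos 2
pos 2: AUG -> K; peptide=K
pos 5: UCG -> L; peptide=KL
pos 8: GUC -> G; peptide=KLG
pos 11: CGG -> V; peptide=KLGV
pos 14: CCU -> L; peptide=KLGVL
pos 17: UUA -> P; peptide=KLGVLP
pos 20: GCU -> P; peptide=KLGVLPP
pos 23: AUA -> P; peptide=KLGVLPPP
pos 26: UUU -> R; peptide=KLGVLPPPR
pos 29: AUA -> P; peptide=KLGVLPPPRP
pos 32: UAG -> STOP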